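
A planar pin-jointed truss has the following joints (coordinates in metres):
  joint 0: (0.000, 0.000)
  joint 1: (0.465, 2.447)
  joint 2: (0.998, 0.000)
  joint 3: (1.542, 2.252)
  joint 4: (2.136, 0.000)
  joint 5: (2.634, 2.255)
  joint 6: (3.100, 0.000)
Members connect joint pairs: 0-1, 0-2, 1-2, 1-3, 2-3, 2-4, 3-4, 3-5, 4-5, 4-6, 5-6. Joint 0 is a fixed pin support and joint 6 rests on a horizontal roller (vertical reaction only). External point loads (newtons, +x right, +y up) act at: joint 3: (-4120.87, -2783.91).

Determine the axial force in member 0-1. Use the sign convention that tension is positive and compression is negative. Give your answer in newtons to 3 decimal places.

-4471.362

N=7 nodes, M=11 members, R=3 reactions → 2N=14, M+R=14
member 0 (0-1): L=2.4908, (cx,cy)=(0.1867,0.9824)
member 1 (0-2): L=0.9980, (cx,cy)=(1.0000,0.0000)
member 2 (1-2): L=2.5044, (cx,cy)=(0.2128,-0.9771)
member 3 (1-3): L=1.0945, (cx,cy)=(0.9840,-0.1782)
member 4 (2-3): L=2.3168, (cx,cy)=(0.2348,0.9720)
member 5 (2-4): L=1.1380, (cx,cy)=(1.0000,0.0000)
member 6 (3-4): L=2.3290, (cx,cy)=(0.2550,-0.9669)
member 7 (3-5): L=1.0920, (cx,cy)=(1.0000,0.0027)
member 8 (4-5): L=2.3093, (cx,cy)=(0.2156,0.9765)
member 9 (4-6): L=0.9640, (cx,cy)=(1.0000,0.0000)
member 10 (5-6): L=2.3026, (cx,cy)=(0.2024,-0.9793)
solve A·x = −loads:
  F[0-1] = -4471.3616 N (compression)
  F[0-2] = -3286.1215 N (compression)
  F[1-2] = +4841.3652 N (tension)
  F[1-3] = -1895.4490 N (compression)
  F[2-3] = -4866.5090 N (compression)
  F[2-4] = -1113.0443 N (compression)
  F[3-4] = +1665.8217 N (tension)
  F[3-5] = +688.1911 N (tension)
  F[4-5] = -1649.5439 N (compression)
  F[4-6] = -332.4702 N (compression)
  F[5-6] = +1642.8356 N (tension)
  Rx@0 = +4120.8700 N
  Ry@0 = +4392.7519 N
  Ry@6 = -1608.8419 N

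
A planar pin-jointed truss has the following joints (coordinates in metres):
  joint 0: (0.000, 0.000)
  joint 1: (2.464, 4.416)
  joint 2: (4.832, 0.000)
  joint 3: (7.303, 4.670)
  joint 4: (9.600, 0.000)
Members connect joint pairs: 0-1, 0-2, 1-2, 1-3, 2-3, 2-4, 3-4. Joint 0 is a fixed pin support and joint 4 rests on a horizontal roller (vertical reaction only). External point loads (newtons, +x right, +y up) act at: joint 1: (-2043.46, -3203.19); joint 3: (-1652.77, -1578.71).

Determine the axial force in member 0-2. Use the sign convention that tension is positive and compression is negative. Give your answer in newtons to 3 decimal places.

N=5 nodes, M=7 members, R=3 reactions → 2N=10, M+R=10
member 0 (0-1): L=5.0569, (cx,cy)=(0.4873,0.8733)
member 1 (0-2): L=4.8320, (cx,cy)=(1.0000,0.0000)
member 2 (1-2): L=5.0108, (cx,cy)=(0.4726,-0.8813)
member 3 (1-3): L=4.8457, (cx,cy)=(0.9986,0.0524)
member 4 (2-3): L=5.2834, (cx,cy)=(0.4677,0.8839)
member 5 (2-4): L=4.7680, (cx,cy)=(1.0000,0.0000)
member 6 (3-4): L=5.2043, (cx,cy)=(0.4414,-0.8973)
solve A·x = −loads:
  F[0-1] = -5156.2774 N (compression)
  F[0-2] = -1183.8135 N (compression)
  F[1-2] = +1407.0997 N (tension)
  F[1-3] = -1135.4788 N (compression)
  F[2-3] = -1402.9547 N (compression)
  F[2-4] = +137.2925 N (tension)
  F[3-4] = -311.0649 N (compression)
  Rx@0 = +3696.2300 N
  Ry@0 = +4502.7725 N
  Ry@4 = +279.1275 N

-1183.813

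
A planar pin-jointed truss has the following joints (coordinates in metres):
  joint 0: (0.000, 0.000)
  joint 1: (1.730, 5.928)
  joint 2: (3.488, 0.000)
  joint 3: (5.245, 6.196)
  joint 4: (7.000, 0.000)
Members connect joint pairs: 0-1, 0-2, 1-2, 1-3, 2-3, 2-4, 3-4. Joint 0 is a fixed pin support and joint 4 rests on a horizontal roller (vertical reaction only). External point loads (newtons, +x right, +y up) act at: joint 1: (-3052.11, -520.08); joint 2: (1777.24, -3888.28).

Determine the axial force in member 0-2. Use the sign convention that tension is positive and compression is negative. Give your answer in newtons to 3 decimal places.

N=5 nodes, M=7 members, R=3 reactions → 2N=10, M+R=10
member 0 (0-1): L=6.1753, (cx,cy)=(0.2801,0.9600)
member 1 (0-2): L=3.4880, (cx,cy)=(1.0000,0.0000)
member 2 (1-2): L=6.1832, (cx,cy)=(0.2843,-0.9587)
member 3 (1-3): L=3.5252, (cx,cy)=(0.9971,0.0760)
member 4 (2-3): L=6.4403, (cx,cy)=(0.2728,0.9621)
member 5 (2-4): L=3.5120, (cx,cy)=(1.0000,0.0000)
member 6 (3-4): L=6.4398, (cx,cy)=(0.2725,-0.9621)
solve A·x = −loads:
  F[0-1] = -5132.5794 N (compression)
  F[0-2] = +163.0182 N (tension)
  F[1-2] = +4620.5776 N (tension)
  F[1-3] = +301.3732 N (tension)
  F[2-3] = -562.9591 N (compression)
  F[2-4] = -146.9183 N (compression)
  F[3-4] = +539.0984 N (tension)
  Rx@0 = +1274.8700 N
  Ry@0 = +4927.0527 N
  Ry@4 = -518.6927 N

163.018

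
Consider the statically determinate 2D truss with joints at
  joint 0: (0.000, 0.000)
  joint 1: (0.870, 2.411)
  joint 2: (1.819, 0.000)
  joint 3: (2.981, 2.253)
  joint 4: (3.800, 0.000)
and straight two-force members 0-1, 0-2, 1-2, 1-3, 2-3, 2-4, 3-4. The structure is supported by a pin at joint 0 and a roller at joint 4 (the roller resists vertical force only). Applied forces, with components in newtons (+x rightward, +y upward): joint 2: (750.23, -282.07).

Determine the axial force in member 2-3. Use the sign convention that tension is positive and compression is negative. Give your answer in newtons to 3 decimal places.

142.297

N=5 nodes, M=7 members, R=3 reactions → 2N=10, M+R=10
member 0 (0-1): L=2.5632, (cx,cy)=(0.3394,0.9406)
member 1 (0-2): L=1.8190, (cx,cy)=(1.0000,0.0000)
member 2 (1-2): L=2.5910, (cx,cy)=(0.3663,-0.9305)
member 3 (1-3): L=2.1169, (cx,cy)=(0.9972,-0.0746)
member 4 (2-3): L=2.5350, (cx,cy)=(0.4584,0.8888)
member 5 (2-4): L=1.9810, (cx,cy)=(1.0000,0.0000)
member 6 (3-4): L=2.3972, (cx,cy)=(0.3416,-0.9398)
solve A·x = −loads:
  F[0-1] = -156.3282 N (compression)
  F[0-2] = +803.2915 N (tension)
  F[1-2] = +167.2231 N (tension)
  F[1-3] = -114.6286 N (compression)
  F[2-3] = +142.2966 N (tension)
  F[2-4] = +49.0827 N (tension)
  F[3-4] = -143.6669 N (compression)
  Rx@0 = -750.2300 N
  Ry@0 = +147.0475 N
  Ry@4 = +135.0225 N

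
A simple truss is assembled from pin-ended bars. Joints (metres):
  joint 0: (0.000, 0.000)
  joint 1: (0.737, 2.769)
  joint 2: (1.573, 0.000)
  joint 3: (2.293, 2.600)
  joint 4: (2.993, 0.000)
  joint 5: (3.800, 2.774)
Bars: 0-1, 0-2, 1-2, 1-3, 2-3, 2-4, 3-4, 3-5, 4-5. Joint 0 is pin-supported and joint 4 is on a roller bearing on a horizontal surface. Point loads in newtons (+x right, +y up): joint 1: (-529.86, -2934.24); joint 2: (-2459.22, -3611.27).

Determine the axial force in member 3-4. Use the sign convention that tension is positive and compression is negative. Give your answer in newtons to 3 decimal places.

-2206.120

N=6 nodes, M=9 members, R=3 reactions → 2N=12, M+R=12
member 0 (0-1): L=2.8654, (cx,cy)=(0.2572,0.9664)
member 1 (0-2): L=1.5730, (cx,cy)=(1.0000,0.0000)
member 2 (1-2): L=2.8924, (cx,cy)=(0.2890,-0.9573)
member 3 (1-3): L=1.5652, (cx,cy)=(0.9942,-0.1080)
member 4 (2-3): L=2.6979, (cx,cy)=(0.2669,0.9637)
member 5 (2-4): L=1.4200, (cx,cy)=(1.0000,0.0000)
member 6 (3-4): L=2.6926, (cx,cy)=(0.2600,-0.9656)
member 7 (3-5): L=1.5170, (cx,cy)=(0.9934,0.1147)
member 8 (4-5): L=2.8890, (cx,cy)=(0.2793,0.9602)
solve A·x = −loads:
  F[0-1] = -4568.9620 N (compression)
  F[0-2] = -1813.9134 N (compression)
  F[1-2] = +1675.1766 N (tension)
  F[1-3] = -1136.1228 N (compression)
  F[2-3] = +2083.1447 N (tension)
  F[2-4] = +573.5326 N (tension)
  F[3-4] = -2206.1198 N (compression)
  F[3-5] = -0.0000 N (tension)
  F[4-5] = +0.0000 N (tension)
  Rx@0 = +2989.0800 N
  Ry@0 = +4415.2460 N
  Ry@4 = +2130.2640 N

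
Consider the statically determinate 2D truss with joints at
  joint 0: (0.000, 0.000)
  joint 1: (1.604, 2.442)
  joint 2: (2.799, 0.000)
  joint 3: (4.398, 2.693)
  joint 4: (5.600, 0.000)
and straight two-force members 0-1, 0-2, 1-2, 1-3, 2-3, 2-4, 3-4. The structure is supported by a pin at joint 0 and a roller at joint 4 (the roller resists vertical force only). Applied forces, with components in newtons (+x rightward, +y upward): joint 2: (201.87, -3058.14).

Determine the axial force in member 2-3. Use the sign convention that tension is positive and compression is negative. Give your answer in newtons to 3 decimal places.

1953.123

N=5 nodes, M=7 members, R=3 reactions → 2N=10, M+R=10
member 0 (0-1): L=2.9217, (cx,cy)=(0.5490,0.8358)
member 1 (0-2): L=2.7990, (cx,cy)=(1.0000,0.0000)
member 2 (1-2): L=2.7187, (cx,cy)=(0.4395,-0.8982)
member 3 (1-3): L=2.8053, (cx,cy)=(0.9960,0.0895)
member 4 (2-3): L=3.1319, (cx,cy)=(0.5105,0.8599)
member 5 (2-4): L=2.8010, (cx,cy)=(1.0000,0.0000)
member 6 (3-4): L=2.9491, (cx,cy)=(0.4076,-0.9132)
solve A·x = −loads:
  F[0-1] = -1830.0736 N (compression)
  F[0-2] = +1206.5810 N (tension)
  F[1-2] = +1534.9764 N (tension)
  F[1-3] = -1686.1677 N (compression)
  F[2-3] = +1953.1233 N (tension)
  F[2-4] = +682.2450 N (tension)
  F[3-4] = -1673.8708 N (compression)
  Rx@0 = -201.8700 N
  Ry@0 = +1529.6161 N
  Ry@4 = +1528.5239 N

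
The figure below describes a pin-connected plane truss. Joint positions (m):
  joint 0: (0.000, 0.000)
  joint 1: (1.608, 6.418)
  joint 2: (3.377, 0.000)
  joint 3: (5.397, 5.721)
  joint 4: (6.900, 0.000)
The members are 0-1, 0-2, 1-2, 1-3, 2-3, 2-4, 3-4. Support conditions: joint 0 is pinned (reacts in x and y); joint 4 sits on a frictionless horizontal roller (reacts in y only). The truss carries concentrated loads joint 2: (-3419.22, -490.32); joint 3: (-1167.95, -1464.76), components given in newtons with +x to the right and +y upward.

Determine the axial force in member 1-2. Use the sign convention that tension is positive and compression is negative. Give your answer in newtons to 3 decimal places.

N=5 nodes, M=7 members, R=3 reactions → 2N=10, M+R=10
member 0 (0-1): L=6.6164, (cx,cy)=(0.2430,0.9700)
member 1 (0-2): L=3.3770, (cx,cy)=(1.0000,0.0000)
member 2 (1-2): L=6.6573, (cx,cy)=(0.2657,-0.9640)
member 3 (1-3): L=3.8526, (cx,cy)=(0.9835,-0.1809)
member 4 (2-3): L=6.0671, (cx,cy)=(0.3329,0.9429)
member 5 (2-4): L=3.5230, (cx,cy)=(1.0000,0.0000)
member 6 (3-4): L=5.9151, (cx,cy)=(0.2541,-0.9672)
solve A·x = −loads:
  F[0-1] = -1585.3246 N (compression)
  F[0-2] = -4201.8831 N (compression)
  F[1-2] = +1757.7823 N (tension)
  F[1-3] = -866.6700 N (compression)
  F[2-3] = -1277.1328 N (compression)
  F[2-4] = +109.6280 N (tension)
  F[3-4] = -431.4470 N (compression)
  Rx@0 = +4587.1700 N
  Ry@0 = +1537.7933 N
  Ry@4 = +417.2867 N

1757.782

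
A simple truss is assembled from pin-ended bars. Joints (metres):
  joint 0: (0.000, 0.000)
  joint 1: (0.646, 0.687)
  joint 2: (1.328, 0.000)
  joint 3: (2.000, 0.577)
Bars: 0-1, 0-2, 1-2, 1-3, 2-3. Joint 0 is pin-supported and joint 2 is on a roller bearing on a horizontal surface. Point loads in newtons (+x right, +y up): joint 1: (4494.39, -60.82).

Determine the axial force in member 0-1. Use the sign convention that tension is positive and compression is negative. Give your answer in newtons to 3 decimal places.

N=4 nodes, M=5 members, R=3 reactions → 2N=8, M+R=8
member 0 (0-1): L=0.9430, (cx,cy)=(0.6850,0.7285)
member 1 (0-2): L=1.3280, (cx,cy)=(1.0000,0.0000)
member 2 (1-2): L=0.9680, (cx,cy)=(0.7045,-0.7097)
member 3 (1-3): L=1.3585, (cx,cy)=(0.9967,-0.0810)
member 4 (2-3): L=0.8857, (cx,cy)=(0.7587,0.6514)
solve A·x = −loads:
  F[0-1] = +3148.6134 N (tension)
  F[0-2] = +2337.4832 N (tension)
  F[1-2] = -3317.8403 N (compression)
  F[1-3] = -0.0000 N (tension)
  F[2-3] = +0.0000 N (tension)
  Rx@0 = -4494.3900 N
  Ry@0 = -2293.8002 N
  Ry@2 = +2354.6202 N

3148.613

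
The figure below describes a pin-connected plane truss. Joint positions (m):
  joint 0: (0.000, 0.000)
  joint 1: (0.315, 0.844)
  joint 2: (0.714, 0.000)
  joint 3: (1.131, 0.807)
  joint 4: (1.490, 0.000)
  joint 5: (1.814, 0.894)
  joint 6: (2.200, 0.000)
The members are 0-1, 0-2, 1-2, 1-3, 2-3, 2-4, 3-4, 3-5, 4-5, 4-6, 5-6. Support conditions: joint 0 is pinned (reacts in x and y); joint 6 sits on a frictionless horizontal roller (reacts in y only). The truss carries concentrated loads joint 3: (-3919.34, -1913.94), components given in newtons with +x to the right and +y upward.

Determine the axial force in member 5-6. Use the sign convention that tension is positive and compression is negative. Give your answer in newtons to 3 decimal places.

N=7 nodes, M=11 members, R=3 reactions → 2N=14, M+R=14
member 0 (0-1): L=0.9009, (cx,cy)=(0.3497,0.9369)
member 1 (0-2): L=0.7140, (cx,cy)=(1.0000,0.0000)
member 2 (1-2): L=0.9336, (cx,cy)=(0.4274,-0.9041)
member 3 (1-3): L=0.8168, (cx,cy)=(0.9990,-0.0453)
member 4 (2-3): L=0.9084, (cx,cy)=(0.4591,0.8884)
member 5 (2-4): L=0.7760, (cx,cy)=(1.0000,0.0000)
member 6 (3-4): L=0.8832, (cx,cy)=(0.4065,-0.9137)
member 7 (3-5): L=0.6885, (cx,cy)=(0.9920,0.1264)
member 8 (4-5): L=0.9509, (cx,cy)=(0.3407,0.9402)
member 9 (4-6): L=0.7100, (cx,cy)=(1.0000,0.0000)
member 10 (5-6): L=0.9738, (cx,cy)=(0.3964,-0.9181)
solve A·x = −loads:
  F[0-1] = -2527.2153 N (compression)
  F[0-2] = -3035.6657 N (compression)
  F[1-2] = +2721.5945 N (tension)
  F[1-3] = -2048.9747 N (compression)
  F[2-3] = -2769.5723 N (compression)
  F[2-4] = -601.0589 N (compression)
  F[3-4] = +549.2890 N (tension)
  F[3-5] = +380.8510 N (tension)
  F[4-5] = -533.8123 N (compression)
  F[4-6] = -195.9127 N (compression)
  F[5-6] = +494.2340 N (tension)
  Rx@0 = +3919.3400 N
  Ry@0 = +2367.6860 N
  Ry@6 = -453.7460 N

494.234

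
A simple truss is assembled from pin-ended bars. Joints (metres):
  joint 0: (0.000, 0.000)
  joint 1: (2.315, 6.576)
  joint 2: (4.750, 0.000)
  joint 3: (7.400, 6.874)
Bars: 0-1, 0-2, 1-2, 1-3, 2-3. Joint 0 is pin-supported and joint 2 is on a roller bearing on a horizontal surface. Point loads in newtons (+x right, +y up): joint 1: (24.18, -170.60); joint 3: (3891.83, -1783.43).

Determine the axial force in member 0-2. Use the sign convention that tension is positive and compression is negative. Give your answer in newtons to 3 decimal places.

1602.038

N=4 nodes, M=5 members, R=3 reactions → 2N=8, M+R=8
member 0 (0-1): L=6.9716, (cx,cy)=(0.3321,0.9433)
member 1 (0-2): L=4.7500, (cx,cy)=(1.0000,0.0000)
member 2 (1-2): L=7.0123, (cx,cy)=(0.3472,-0.9378)
member 3 (1-3): L=5.0937, (cx,cy)=(0.9983,0.0585)
member 4 (2-3): L=7.3671, (cx,cy)=(0.3597,0.9331)
solve A·x = −loads:
  F[0-1] = +6968.4886 N (tension)
  F[0-2] = +1602.0383 N (tension)
  F[1-2] = -6898.3618 N (compression)
  F[1-3] = +4693.2497 N (tension)
  F[2-3] = -2205.6340 N (compression)
  Rx@0 = -3916.0100 N
  Ry@0 = -6573.0791 N
  Ry@2 = +8527.1091 N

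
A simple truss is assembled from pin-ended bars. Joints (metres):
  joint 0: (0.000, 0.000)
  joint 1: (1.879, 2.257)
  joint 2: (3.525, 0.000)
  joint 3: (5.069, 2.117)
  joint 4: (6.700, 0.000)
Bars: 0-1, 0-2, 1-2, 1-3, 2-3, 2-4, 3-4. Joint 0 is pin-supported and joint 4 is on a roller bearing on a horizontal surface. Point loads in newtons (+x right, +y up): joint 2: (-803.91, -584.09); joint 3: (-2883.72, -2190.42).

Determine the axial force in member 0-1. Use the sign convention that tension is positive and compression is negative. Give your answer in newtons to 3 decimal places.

-2239.578

N=5 nodes, M=7 members, R=3 reactions → 2N=10, M+R=10
member 0 (0-1): L=2.9368, (cx,cy)=(0.6398,0.7685)
member 1 (0-2): L=3.5250, (cx,cy)=(1.0000,0.0000)
member 2 (1-2): L=2.7935, (cx,cy)=(0.5892,-0.8080)
member 3 (1-3): L=3.1931, (cx,cy)=(0.9990,-0.0438)
member 4 (2-3): L=2.6202, (cx,cy)=(0.5893,0.8079)
member 5 (2-4): L=3.1750, (cx,cy)=(1.0000,0.0000)
member 6 (3-4): L=2.6724, (cx,cy)=(0.6103,-0.7922)
solve A·x = −loads:
  F[0-1] = -2239.5775 N (compression)
  F[0-2] = -2254.7127 N (compression)
  F[1-2] = +2281.1171 N (tension)
  F[1-3] = -2779.7055 N (compression)
  F[2-3] = -1558.2340 N (compression)
  F[2-4] = +811.5180 N (tension)
  F[3-4] = -1329.6875 N (compression)
  Rx@0 = +3687.6300 N
  Ry@0 = +1721.1785 N
  Ry@4 = +1053.3315 N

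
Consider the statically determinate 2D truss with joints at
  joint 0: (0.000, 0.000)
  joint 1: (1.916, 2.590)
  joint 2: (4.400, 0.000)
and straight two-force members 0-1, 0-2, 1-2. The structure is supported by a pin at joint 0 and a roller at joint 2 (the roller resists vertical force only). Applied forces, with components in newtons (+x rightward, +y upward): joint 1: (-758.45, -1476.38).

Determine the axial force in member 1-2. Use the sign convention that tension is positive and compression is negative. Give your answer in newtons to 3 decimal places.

-272.190

N=3 nodes, M=3 members, R=3 reactions → 2N=6, M+R=6
member 0 (0-1): L=3.2217, (cx,cy)=(0.5947,0.8039)
member 1 (0-2): L=4.4000, (cx,cy)=(1.0000,0.0000)
member 2 (1-2): L=3.5886, (cx,cy)=(0.6922,-0.7217)
solve A·x = −loads:
  F[0-1] = -1592.0955 N (compression)
  F[0-2] = +188.4053 N (tension)
  F[1-2] = -272.1897 N (compression)
  Rx@0 = +758.4500 N
  Ry@0 = +1279.9349 N
  Ry@2 = +196.4451 N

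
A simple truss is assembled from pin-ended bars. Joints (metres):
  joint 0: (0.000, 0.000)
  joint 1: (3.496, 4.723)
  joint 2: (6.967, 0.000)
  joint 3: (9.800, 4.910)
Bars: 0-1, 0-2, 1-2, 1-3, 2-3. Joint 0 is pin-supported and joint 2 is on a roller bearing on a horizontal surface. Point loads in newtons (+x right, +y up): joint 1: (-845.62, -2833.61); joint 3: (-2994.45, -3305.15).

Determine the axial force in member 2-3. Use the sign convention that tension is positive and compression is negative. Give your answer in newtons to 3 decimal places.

N=4 nodes, M=5 members, R=3 reactions → 2N=8, M+R=8
member 0 (0-1): L=5.8761, (cx,cy)=(0.5950,0.8038)
member 1 (0-2): L=6.9670, (cx,cy)=(1.0000,0.0000)
member 2 (1-2): L=5.8613, (cx,cy)=(0.5922,-0.8058)
member 3 (1-3): L=6.3068, (cx,cy)=(0.9996,0.0297)
member 4 (2-3): L=5.6687, (cx,cy)=(0.4998,0.8662)
solve A·x = −loads:
  F[0-1] = -3423.0769 N (compression)
  F[0-2] = -1803.5078 N (compression)
  F[1-2] = -142.8265 N (compression)
  F[1-3] = -1106.8482 N (compression)
  F[2-3] = -3777.9663 N (compression)
  Rx@0 = +3840.0700 N
  Ry@0 = +2751.3396 N
  Ry@2 = +3387.4204 N

-3777.966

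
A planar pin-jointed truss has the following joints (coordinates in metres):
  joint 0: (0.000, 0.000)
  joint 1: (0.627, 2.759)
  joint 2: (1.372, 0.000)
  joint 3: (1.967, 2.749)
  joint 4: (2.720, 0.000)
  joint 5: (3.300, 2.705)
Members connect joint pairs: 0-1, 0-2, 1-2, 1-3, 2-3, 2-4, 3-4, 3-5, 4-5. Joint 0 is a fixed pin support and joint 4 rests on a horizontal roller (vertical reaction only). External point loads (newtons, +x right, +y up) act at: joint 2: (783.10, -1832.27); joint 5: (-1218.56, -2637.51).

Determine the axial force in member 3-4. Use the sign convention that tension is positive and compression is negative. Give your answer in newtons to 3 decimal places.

N=6 nodes, M=9 members, R=3 reactions → 2N=12, M+R=12
member 0 (0-1): L=2.8293, (cx,cy)=(0.2216,0.9751)
member 1 (0-2): L=1.3720, (cx,cy)=(1.0000,0.0000)
member 2 (1-2): L=2.8578, (cx,cy)=(0.2607,-0.9654)
member 3 (1-3): L=1.3400, (cx,cy)=(1.0000,-0.0075)
member 4 (2-3): L=2.8127, (cx,cy)=(0.2115,0.9774)
member 5 (2-4): L=1.3480, (cx,cy)=(1.0000,0.0000)
member 6 (3-4): L=2.8503, (cx,cy)=(0.2642,-0.9645)
member 7 (3-5): L=1.3337, (cx,cy)=(0.9995,-0.0330)
member 8 (4-5): L=2.7665, (cx,cy)=(0.2097,0.9778)
solve A·x = −loads:
  F[0-1] = -1597.1933 N (compression)
  F[0-2] = -81.5127 N (compression)
  F[1-2] = +1619.2622 N (tension)
  F[1-3] = -776.0923 N (compression)
  F[2-3] = +275.2260 N (tension)
  F[2-4] = -500.7117 N (compression)
  F[3-4] = -262.7188 N (compression)
  F[3-5] = -648.7948 N (compression)
  F[4-5] = -2719.3489 N (compression)
  Rx@0 = +435.4600 N
  Ry@0 = +1557.4812 N
  Ry@4 = +2912.2988 N

-262.719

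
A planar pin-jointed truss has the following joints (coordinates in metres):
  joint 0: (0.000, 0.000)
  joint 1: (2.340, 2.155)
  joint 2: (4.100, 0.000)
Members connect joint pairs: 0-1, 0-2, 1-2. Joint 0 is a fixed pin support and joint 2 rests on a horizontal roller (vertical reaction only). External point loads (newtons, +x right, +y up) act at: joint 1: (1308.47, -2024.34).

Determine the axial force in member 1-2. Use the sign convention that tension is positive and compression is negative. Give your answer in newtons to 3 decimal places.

N=3 nodes, M=3 members, R=3 reactions → 2N=6, M+R=6
member 0 (0-1): L=3.1811, (cx,cy)=(0.7356,0.6774)
member 1 (0-2): L=4.1000, (cx,cy)=(1.0000,0.0000)
member 2 (1-2): L=2.7824, (cx,cy)=(0.6326,-0.7745)
solve A·x = −loads:
  F[0-1] = -267.5407 N (compression)
  F[0-2] = +1505.2693 N (tension)
  F[1-2] = -2379.6747 N (compression)
  Rx@0 = -1308.4700 N
  Ry@0 = +181.2404 N
  Ry@2 = +1843.0996 N

-2379.675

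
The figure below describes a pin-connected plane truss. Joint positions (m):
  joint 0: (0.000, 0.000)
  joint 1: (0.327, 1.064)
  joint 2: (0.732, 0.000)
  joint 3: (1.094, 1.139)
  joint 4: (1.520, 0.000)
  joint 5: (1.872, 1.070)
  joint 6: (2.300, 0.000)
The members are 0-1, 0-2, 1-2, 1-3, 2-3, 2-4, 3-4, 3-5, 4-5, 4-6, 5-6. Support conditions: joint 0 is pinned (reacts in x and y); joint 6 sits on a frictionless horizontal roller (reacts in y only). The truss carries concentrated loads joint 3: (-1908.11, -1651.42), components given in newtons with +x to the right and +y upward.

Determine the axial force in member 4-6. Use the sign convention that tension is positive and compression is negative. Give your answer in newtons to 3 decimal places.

-63.771

N=7 nodes, M=11 members, R=3 reactions → 2N=14, M+R=14
member 0 (0-1): L=1.1131, (cx,cy)=(0.2938,0.9559)
member 1 (0-2): L=0.7320, (cx,cy)=(1.0000,0.0000)
member 2 (1-2): L=1.1385, (cx,cy)=(0.3557,-0.9346)
member 3 (1-3): L=0.7707, (cx,cy)=(0.9953,0.0973)
member 4 (2-3): L=1.1951, (cx,cy)=(0.3029,0.9530)
member 5 (2-4): L=0.7880, (cx,cy)=(1.0000,0.0000)
member 6 (3-4): L=1.2161, (cx,cy)=(0.3503,-0.9366)
member 7 (3-5): L=0.7811, (cx,cy)=(0.9961,-0.0883)
member 8 (4-5): L=1.1264, (cx,cy)=(0.3125,0.9499)
member 9 (4-6): L=0.7800, (cx,cy)=(1.0000,0.0000)
member 10 (5-6): L=1.1524, (cx,cy)=(0.3714,-0.9285)
solve A·x = −loads:
  F[0-1] = -1894.4378 N (compression)
  F[0-2] = -1351.5807 N (compression)
  F[1-2] = +1811.9265 N (tension)
  F[1-3] = -1206.8320 N (compression)
  F[2-3] = -1776.8686 N (compression)
  F[2-4] = -168.8058 N (compression)
  F[3-4] = +159.5210 N (tension)
  F[3-5] = +113.3669 N (tension)
  F[4-5] = -157.2899 N (compression)
  F[4-6] = -63.7711 N (compression)
  F[5-6] = +171.7089 N (tension)
  Rx@0 = +1908.1100 N
  Ry@0 = +1810.8477 N
  Ry@6 = -159.4277 N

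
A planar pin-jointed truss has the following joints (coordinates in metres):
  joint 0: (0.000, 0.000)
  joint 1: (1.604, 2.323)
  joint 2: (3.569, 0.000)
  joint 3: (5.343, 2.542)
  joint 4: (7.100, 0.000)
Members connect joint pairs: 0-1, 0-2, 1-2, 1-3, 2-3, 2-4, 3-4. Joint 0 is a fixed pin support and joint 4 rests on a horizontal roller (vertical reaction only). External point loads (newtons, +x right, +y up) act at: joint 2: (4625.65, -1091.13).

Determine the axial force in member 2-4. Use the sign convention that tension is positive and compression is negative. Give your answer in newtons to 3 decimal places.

379.106

N=5 nodes, M=7 members, R=3 reactions → 2N=10, M+R=10
member 0 (0-1): L=2.8230, (cx,cy)=(0.5682,0.8229)
member 1 (0-2): L=3.5690, (cx,cy)=(1.0000,0.0000)
member 2 (1-2): L=3.0426, (cx,cy)=(0.6458,-0.7635)
member 3 (1-3): L=3.7454, (cx,cy)=(0.9983,0.0585)
member 4 (2-3): L=3.0998, (cx,cy)=(0.5723,0.8200)
member 5 (2-4): L=3.5310, (cx,cy)=(1.0000,0.0000)
member 6 (3-4): L=3.0901, (cx,cy)=(0.5686,-0.8226)
solve A·x = −loads:
  F[0-1] = -659.4358 N (compression)
  F[0-2] = +5000.3391 N (tension)
  F[1-2] = +649.8070 N (tension)
  F[1-3] = -795.7117 N (compression)
  F[2-3] = +725.5799 N (tension)
  F[2-4] = +379.1062 N (tension)
  F[3-4] = -666.7513 N (compression)
  Rx@0 = -4625.6500 N
  Ry@0 = +542.6451 N
  Ry@4 = +548.4849 N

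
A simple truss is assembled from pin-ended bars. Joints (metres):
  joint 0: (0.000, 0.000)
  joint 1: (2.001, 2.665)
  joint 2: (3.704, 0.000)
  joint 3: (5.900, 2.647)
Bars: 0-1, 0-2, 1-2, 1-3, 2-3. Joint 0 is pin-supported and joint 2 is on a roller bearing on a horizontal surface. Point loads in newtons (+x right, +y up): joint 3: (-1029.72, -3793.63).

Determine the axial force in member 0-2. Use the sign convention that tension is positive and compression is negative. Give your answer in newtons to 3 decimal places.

-2165.948

N=4 nodes, M=5 members, R=3 reactions → 2N=8, M+R=8
member 0 (0-1): L=3.3326, (cx,cy)=(0.6004,0.7997)
member 1 (0-2): L=3.7040, (cx,cy)=(1.0000,0.0000)
member 2 (1-2): L=3.1627, (cx,cy)=(0.5385,-0.8426)
member 3 (1-3): L=3.8990, (cx,cy)=(1.0000,-0.0046)
member 4 (2-3): L=3.4393, (cx,cy)=(0.6385,0.7696)
solve A·x = −loads:
  F[0-1] = +1892.3512 N (tension)
  F[0-2] = -2165.9482 N (compression)
  F[1-2] = -1807.4123 N (compression)
  F[1-3] = +2109.4886 N (tension)
  F[2-3] = -4916.5358 N (compression)
  Rx@0 = +1029.7200 N
  Ry@0 = -1513.2675 N
  Ry@2 = +5306.8975 N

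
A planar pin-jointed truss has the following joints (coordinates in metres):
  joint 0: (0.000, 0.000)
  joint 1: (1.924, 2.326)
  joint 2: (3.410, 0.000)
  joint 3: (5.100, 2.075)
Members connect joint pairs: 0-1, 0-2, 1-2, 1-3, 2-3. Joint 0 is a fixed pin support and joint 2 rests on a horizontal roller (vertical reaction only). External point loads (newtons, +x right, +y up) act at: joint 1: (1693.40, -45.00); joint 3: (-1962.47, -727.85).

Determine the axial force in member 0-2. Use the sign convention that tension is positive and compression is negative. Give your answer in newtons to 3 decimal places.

-518.900

N=4 nodes, M=5 members, R=3 reactions → 2N=8, M+R=8
member 0 (0-1): L=3.0186, (cx,cy)=(0.6374,0.7706)
member 1 (0-2): L=3.4100, (cx,cy)=(1.0000,0.0000)
member 2 (1-2): L=2.7602, (cx,cy)=(0.5384,-0.8427)
member 3 (1-3): L=3.1859, (cx,cy)=(0.9969,-0.0788)
member 4 (2-3): L=2.6761, (cx,cy)=(0.6315,0.7754)
solve A·x = −loads:
  F[0-1] = +391.9651 N (tension)
  F[0-2] = -518.8998 N (compression)
  F[1-2] = -291.1221 N (compression)
  F[1-3] = -1290.8497 N (compression)
  F[2-3] = -1069.8744 N (compression)
  Rx@0 = +269.0700 N
  Ry@0 = -302.0292 N
  Ry@2 = +1074.8792 N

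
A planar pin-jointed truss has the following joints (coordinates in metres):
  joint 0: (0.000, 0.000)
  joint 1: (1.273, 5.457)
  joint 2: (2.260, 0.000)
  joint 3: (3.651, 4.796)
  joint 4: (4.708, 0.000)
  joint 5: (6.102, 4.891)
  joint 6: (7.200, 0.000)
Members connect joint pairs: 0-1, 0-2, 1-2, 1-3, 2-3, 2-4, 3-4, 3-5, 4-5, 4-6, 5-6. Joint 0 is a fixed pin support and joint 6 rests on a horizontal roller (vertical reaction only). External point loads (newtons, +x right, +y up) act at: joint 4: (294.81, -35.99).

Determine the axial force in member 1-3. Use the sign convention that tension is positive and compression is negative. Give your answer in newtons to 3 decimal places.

N=7 nodes, M=11 members, R=3 reactions → 2N=14, M+R=14
member 0 (0-1): L=5.6035, (cx,cy)=(0.2272,0.9739)
member 1 (0-2): L=2.2600, (cx,cy)=(1.0000,0.0000)
member 2 (1-2): L=5.5455, (cx,cy)=(0.1780,-0.9840)
member 3 (1-3): L=2.4682, (cx,cy)=(0.9635,-0.2678)
member 4 (2-3): L=4.9936, (cx,cy)=(0.2786,0.9604)
member 5 (2-4): L=2.4480, (cx,cy)=(1.0000,0.0000)
member 6 (3-4): L=4.9111, (cx,cy)=(0.2152,-0.9766)
member 7 (3-5): L=2.4528, (cx,cy)=(0.9992,0.0387)
member 8 (4-5): L=5.0858, (cx,cy)=(0.2741,0.9617)
member 9 (4-6): L=2.4920, (cx,cy)=(1.0000,0.0000)
member 10 (5-6): L=5.0127, (cx,cy)=(0.2190,-0.9757)
solve A·x = −loads:
  F[0-1] = -12.7910 N (compression)
  F[0-2] = +297.7158 N (tension)
  F[1-2] = +14.1930 N (tension)
  F[1-3] = -5.6379 N (compression)
  F[2-3] = -14.5420 N (compression)
  F[2-4] = +304.2927 N (tension)
  F[3-4] = +12.2743 N (tension)
  F[3-5] = -12.1335 N (compression)
  F[4-5] = +24.9593 N (tension)
  F[4-6] = +5.2831 N (tension)
  F[5-6] = -24.1192 N (compression)
  Rx@0 = -294.8100 N
  Ry@0 = +12.4565 N
  Ry@6 = +23.5335 N

-5.638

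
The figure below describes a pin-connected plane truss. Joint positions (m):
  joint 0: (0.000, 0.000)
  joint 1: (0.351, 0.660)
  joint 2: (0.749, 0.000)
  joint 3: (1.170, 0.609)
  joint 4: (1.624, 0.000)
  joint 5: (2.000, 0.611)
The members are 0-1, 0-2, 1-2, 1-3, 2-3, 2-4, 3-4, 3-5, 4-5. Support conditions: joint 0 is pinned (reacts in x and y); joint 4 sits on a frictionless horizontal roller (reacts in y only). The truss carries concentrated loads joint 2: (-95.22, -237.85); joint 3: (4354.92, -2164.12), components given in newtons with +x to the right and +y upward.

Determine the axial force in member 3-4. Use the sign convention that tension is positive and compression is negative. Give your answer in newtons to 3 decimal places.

N=6 nodes, M=9 members, R=3 reactions → 2N=12, M+R=12
member 0 (0-1): L=0.7475, (cx,cy)=(0.4695,0.8829)
member 1 (0-2): L=0.7490, (cx,cy)=(1.0000,0.0000)
member 2 (1-2): L=0.7707, (cx,cy)=(0.5164,-0.8563)
member 3 (1-3): L=0.8206, (cx,cy)=(0.9981,-0.0622)
member 4 (2-3): L=0.7404, (cx,cy)=(0.5686,0.8226)
member 5 (2-4): L=0.8750, (cx,cy)=(1.0000,0.0000)
member 6 (3-4): L=0.7596, (cx,cy)=(0.5977,-0.8017)
member 7 (3-5): L=0.8300, (cx,cy)=(1.0000,0.0024)
member 8 (4-5): L=0.7174, (cx,cy)=(0.5241,0.8517)
solve A·x = −loads:
  F[0-1] = +1019.3011 N (tension)
  F[0-2] = +3781.0908 N (tension)
  F[1-2] = -1128.0815 N (compression)
  F[1-3] = +1063.2088 N (tension)
  F[2-3] = +1463.5374 N (tension)
  F[2-4] = +2461.5290 N (tension)
  F[3-4] = -4118.4698 N (compression)
  F[3-5] = +0.0000 N (tension)
  F[4-5] = -0.0000 N (compression)
  Rx@0 = -4259.7000 N
  Ry@0 = -899.9489 N
  Ry@4 = +3301.9189 N

-4118.470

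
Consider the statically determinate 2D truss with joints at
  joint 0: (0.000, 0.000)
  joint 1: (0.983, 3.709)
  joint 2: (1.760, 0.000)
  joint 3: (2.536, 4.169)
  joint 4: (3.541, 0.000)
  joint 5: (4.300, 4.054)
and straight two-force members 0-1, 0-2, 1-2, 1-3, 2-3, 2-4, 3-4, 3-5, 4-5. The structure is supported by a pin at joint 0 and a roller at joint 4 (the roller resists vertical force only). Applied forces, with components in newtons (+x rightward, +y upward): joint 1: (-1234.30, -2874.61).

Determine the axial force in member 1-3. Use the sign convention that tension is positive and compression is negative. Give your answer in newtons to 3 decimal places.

N=6 nodes, M=9 members, R=3 reactions → 2N=12, M+R=12
member 0 (0-1): L=3.8371, (cx,cy)=(0.2562,0.9666)
member 1 (0-2): L=1.7600, (cx,cy)=(1.0000,0.0000)
member 2 (1-2): L=3.7895, (cx,cy)=(0.2050,-0.9788)
member 3 (1-3): L=1.6197, (cx,cy)=(0.9588,0.2840)
member 4 (2-3): L=4.2406, (cx,cy)=(0.1830,0.9831)
member 5 (2-4): L=1.7810, (cx,cy)=(1.0000,0.0000)
member 6 (3-4): L=4.2884, (cx,cy)=(0.2344,-0.9722)
member 7 (3-5): L=1.7677, (cx,cy)=(0.9979,-0.0651)
member 8 (4-5): L=4.1244, (cx,cy)=(0.1840,0.9829)
solve A·x = −loads:
  F[0-1] = -3485.7936 N (compression)
  F[0-2] = -341.2876 N (compression)
  F[1-2] = +573.3056 N (tension)
  F[1-3] = +233.3458 N (tension)
  F[2-3] = -570.7627 N (compression)
  F[2-4] = -119.2919 N (compression)
  F[3-4] = +509.0293 N (tension)
  F[3-5] = +0.0000 N (tension)
  F[4-5] = -0.0000 N (compression)
  Rx@0 = +1234.3000 N
  Ry@0 = +3369.4637 N
  Ry@4 = -494.8537 N

233.346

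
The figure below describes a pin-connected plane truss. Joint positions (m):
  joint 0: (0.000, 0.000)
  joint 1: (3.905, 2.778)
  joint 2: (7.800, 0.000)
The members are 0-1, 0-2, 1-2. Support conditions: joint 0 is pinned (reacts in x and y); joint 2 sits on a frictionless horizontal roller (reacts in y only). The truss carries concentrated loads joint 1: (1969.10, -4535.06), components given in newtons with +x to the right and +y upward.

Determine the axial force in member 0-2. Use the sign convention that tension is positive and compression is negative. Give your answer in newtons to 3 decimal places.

4166.640

N=3 nodes, M=3 members, R=3 reactions → 2N=6, M+R=6
member 0 (0-1): L=4.7923, (cx,cy)=(0.8148,0.5797)
member 1 (0-2): L=7.8000, (cx,cy)=(1.0000,0.0000)
member 2 (1-2): L=4.7842, (cx,cy)=(0.8141,-0.5807)
solve A·x = −loads:
  F[0-1] = -2696.8783 N (compression)
  F[0-2] = +4166.6400 N (tension)
  F[1-2] = -5117.8243 N (compression)
  Rx@0 = -1969.1000 N
  Ry@0 = +1563.3204 N
  Ry@2 = +2971.7396 N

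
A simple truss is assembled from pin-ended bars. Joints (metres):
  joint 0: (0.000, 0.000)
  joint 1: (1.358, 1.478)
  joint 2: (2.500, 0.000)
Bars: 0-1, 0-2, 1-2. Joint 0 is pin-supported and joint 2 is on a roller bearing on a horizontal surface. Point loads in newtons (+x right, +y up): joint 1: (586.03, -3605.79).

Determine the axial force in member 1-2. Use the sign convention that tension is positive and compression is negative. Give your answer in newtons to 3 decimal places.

N=3 nodes, M=3 members, R=3 reactions → 2N=6, M+R=6
member 0 (0-1): L=2.0071, (cx,cy)=(0.6766,0.7364)
member 1 (0-2): L=2.5000, (cx,cy)=(1.0000,0.0000)
member 2 (1-2): L=1.8678, (cx,cy)=(0.6114,-0.7913)
solve A·x = −loads:
  F[0-1] = -1766.3238 N (compression)
  F[0-2] = +1781.0920 N (tension)
  F[1-2] = -2913.0559 N (compression)
  Rx@0 = -586.0300 N
  Ry@0 = +1300.6639 N
  Ry@2 = +2305.1261 N

-2913.056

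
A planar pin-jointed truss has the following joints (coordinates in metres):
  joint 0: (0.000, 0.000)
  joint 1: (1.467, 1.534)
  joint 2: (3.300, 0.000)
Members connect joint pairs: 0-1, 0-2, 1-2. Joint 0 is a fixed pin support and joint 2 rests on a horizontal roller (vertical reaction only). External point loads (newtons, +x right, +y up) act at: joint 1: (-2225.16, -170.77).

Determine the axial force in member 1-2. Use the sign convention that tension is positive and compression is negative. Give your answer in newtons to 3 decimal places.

1493.402

N=3 nodes, M=3 members, R=3 reactions → 2N=6, M+R=6
member 0 (0-1): L=2.1226, (cx,cy)=(0.6911,0.7227)
member 1 (0-2): L=3.3000, (cx,cy)=(1.0000,0.0000)
member 2 (1-2): L=2.3902, (cx,cy)=(0.7669,-0.6418)
solve A·x = −loads:
  F[0-1] = -1562.4688 N (compression)
  F[0-2] = -1145.2632 N (compression)
  F[1-2] = +1493.4018 N (tension)
  Rx@0 = +2225.1600 N
  Ry@0 = +1129.2172 N
  Ry@2 = -958.4472 N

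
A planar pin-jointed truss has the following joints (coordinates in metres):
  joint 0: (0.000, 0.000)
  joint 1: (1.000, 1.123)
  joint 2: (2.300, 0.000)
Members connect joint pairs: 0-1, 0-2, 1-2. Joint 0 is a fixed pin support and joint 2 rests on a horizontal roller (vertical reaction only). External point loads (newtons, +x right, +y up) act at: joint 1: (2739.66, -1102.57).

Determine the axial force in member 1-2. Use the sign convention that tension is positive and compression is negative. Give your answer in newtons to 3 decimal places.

-2779.589

N=3 nodes, M=3 members, R=3 reactions → 2N=6, M+R=6
member 0 (0-1): L=1.5037, (cx,cy)=(0.6650,0.7468)
member 1 (0-2): L=2.3000, (cx,cy)=(1.0000,0.0000)
member 2 (1-2): L=1.7179, (cx,cy)=(0.7567,-0.6537)
solve A·x = −loads:
  F[0-1] = +956.6899 N (tension)
  F[0-2] = +2103.4382 N (tension)
  F[1-2] = -2779.5885 N (compression)
  Rx@0 = -2739.6600 N
  Ry@0 = -714.4770 N
  Ry@2 = +1817.0470 N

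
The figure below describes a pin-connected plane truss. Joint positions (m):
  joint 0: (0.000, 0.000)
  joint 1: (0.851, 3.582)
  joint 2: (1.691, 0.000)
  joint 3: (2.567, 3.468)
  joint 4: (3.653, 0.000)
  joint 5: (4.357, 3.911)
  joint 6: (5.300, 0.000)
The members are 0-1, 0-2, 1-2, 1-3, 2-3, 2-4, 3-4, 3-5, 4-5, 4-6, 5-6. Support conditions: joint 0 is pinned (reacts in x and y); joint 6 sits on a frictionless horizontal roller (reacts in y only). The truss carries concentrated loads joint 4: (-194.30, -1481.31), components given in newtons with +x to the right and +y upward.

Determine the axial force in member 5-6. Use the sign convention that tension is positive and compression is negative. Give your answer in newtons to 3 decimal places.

N=7 nodes, M=11 members, R=3 reactions → 2N=14, M+R=14
member 0 (0-1): L=3.6817, (cx,cy)=(0.2311,0.9729)
member 1 (0-2): L=1.6910, (cx,cy)=(1.0000,0.0000)
member 2 (1-2): L=3.6792, (cx,cy)=(0.2283,-0.9736)
member 3 (1-3): L=1.7198, (cx,cy)=(0.9978,-0.0663)
member 4 (2-3): L=3.5769, (cx,cy)=(0.2449,0.9695)
member 5 (2-4): L=1.9620, (cx,cy)=(1.0000,0.0000)
member 6 (3-4): L=3.6341, (cx,cy)=(0.2988,-0.9543)
member 7 (3-5): L=1.8440, (cx,cy)=(0.9707,0.2402)
member 8 (4-5): L=3.9739, (cx,cy)=(0.1772,0.9842)
member 9 (4-6): L=1.6470, (cx,cy)=(1.0000,0.0000)
member 10 (5-6): L=4.0231, (cx,cy)=(0.2344,-0.9721)
solve A·x = −loads:
  F[0-1] = -473.1367 N (compression)
  F[0-2] = -84.9377 N (compression)
  F[1-2] = +487.8750 N (tension)
  F[1-3] = -221.2367 N (compression)
  F[2-3] = -489.9082 N (compression)
  F[2-4] = +146.4301 N (tension)
  F[3-4] = +365.6637 N (tension)
  F[3-5] = -463.5811 N (compression)
  F[4-5] = +1150.5548 N (tension)
  F[4-6] = +246.1748 N (tension)
  F[5-6] = -1050.2449 N (compression)
  Rx@0 = +194.3000 N
  Ry@0 = +460.3241 N
  Ry@6 = +1020.9859 N

-1050.245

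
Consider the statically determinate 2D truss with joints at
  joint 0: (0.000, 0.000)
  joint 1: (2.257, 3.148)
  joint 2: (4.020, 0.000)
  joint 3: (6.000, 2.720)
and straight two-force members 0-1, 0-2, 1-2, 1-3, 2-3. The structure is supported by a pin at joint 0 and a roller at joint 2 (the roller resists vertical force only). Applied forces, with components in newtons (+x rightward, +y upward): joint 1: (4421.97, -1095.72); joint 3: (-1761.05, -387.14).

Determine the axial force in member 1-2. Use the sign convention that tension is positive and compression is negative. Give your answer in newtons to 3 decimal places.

N=4 nodes, M=5 members, R=3 reactions → 2N=8, M+R=8
member 0 (0-1): L=3.8735, (cx,cy)=(0.5827,0.8127)
member 1 (0-2): L=4.0200, (cx,cy)=(1.0000,0.0000)
member 2 (1-2): L=3.6081, (cx,cy)=(0.4886,-0.8725)
member 3 (1-3): L=3.7674, (cx,cy)=(0.9935,-0.1136)
member 4 (2-3): L=3.3643, (cx,cy)=(0.5885,0.8085)
solve A·x = −loads:
  F[0-1] = +2437.9942 N (tension)
  F[0-2] = +1240.3541 N (tension)
  F[1-2] = -3347.8101 N (compression)
  F[1-3] = -1374.4666 N (compression)
  F[2-3] = -671.9882 N (compression)
  Rx@0 = -2660.9200 N
  Ry@0 = -1981.3653 N
  Ry@2 = +3464.2253 N

-3347.810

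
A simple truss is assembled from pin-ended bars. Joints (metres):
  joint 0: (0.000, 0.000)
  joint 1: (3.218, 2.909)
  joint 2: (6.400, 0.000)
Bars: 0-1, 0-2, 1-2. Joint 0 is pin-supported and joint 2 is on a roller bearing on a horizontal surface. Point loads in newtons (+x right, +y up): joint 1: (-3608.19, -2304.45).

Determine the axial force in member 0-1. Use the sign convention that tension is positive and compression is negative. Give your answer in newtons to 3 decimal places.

-4154.200

N=3 nodes, M=3 members, R=3 reactions → 2N=6, M+R=6
member 0 (0-1): L=4.3379, (cx,cy)=(0.7418,0.6706)
member 1 (0-2): L=6.4000, (cx,cy)=(1.0000,0.0000)
member 2 (1-2): L=4.3113, (cx,cy)=(0.7381,-0.6747)
solve A·x = −loads:
  F[0-1] = -4154.2000 N (compression)
  F[0-2] = -526.5000 N (compression)
  F[1-2] = +713.3580 N (tension)
  Rx@0 = +3608.1900 N
  Ry@0 = +2785.7788 N
  Ry@2 = -481.3288 N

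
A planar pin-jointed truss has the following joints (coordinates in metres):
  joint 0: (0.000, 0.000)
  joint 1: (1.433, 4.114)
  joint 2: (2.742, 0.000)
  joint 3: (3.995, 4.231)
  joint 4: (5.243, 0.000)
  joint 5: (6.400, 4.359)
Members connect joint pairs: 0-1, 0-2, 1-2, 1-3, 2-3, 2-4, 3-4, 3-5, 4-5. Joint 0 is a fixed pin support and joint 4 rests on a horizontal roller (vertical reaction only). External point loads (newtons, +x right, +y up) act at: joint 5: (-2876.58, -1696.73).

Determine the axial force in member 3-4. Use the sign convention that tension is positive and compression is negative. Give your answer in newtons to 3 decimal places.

1966.508

N=6 nodes, M=9 members, R=3 reactions → 2N=12, M+R=12
member 0 (0-1): L=4.3564, (cx,cy)=(0.3289,0.9444)
member 1 (0-2): L=2.7420, (cx,cy)=(1.0000,0.0000)
member 2 (1-2): L=4.3172, (cx,cy)=(0.3032,-0.9529)
member 3 (1-3): L=2.5647, (cx,cy)=(0.9990,0.0456)
member 4 (2-3): L=4.4126, (cx,cy)=(0.2840,0.9588)
member 5 (2-4): L=2.5010, (cx,cy)=(1.0000,0.0000)
member 6 (3-4): L=4.4112, (cx,cy)=(0.2829,-0.9591)
member 7 (3-5): L=2.4084, (cx,cy)=(0.9986,0.0531)
member 8 (4-5): L=4.5099, (cx,cy)=(0.2565,0.9665)
solve A·x = −loads:
  F[0-1] = -2136.0125 N (compression)
  F[0-2] = -2173.9621 N (compression)
  F[1-2] = +2053.2850 N (tension)
  F[1-3] = -1326.5625 N (compression)
  F[2-3] = -2040.6266 N (compression)
  F[2-4] = -971.9481 N (compression)
  F[3-4] = +1966.5078 N (tension)
  F[3-5] = -2464.4693 N (compression)
  F[4-5] = -1619.9667 N (compression)
  Rx@0 = +2876.5800 N
  Ry@0 = +2017.1458 N
  Ry@4 = -320.4158 N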